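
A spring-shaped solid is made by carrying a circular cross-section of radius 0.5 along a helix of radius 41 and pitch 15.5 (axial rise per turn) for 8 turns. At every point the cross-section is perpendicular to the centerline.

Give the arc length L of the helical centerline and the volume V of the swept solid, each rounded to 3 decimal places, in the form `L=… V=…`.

2πR = 2π·41 = 257.610598
per-turn = √(257.610598² + 15.5²) = √(66363.2200 + 240.25) = √66603.4700 = 258.076481
L = 8 × 258.076481 = 2064.611847
V = π·0.5² × L = 0.785398 × 2064.611847 = 1621.542353

L=2064.612 V=1621.542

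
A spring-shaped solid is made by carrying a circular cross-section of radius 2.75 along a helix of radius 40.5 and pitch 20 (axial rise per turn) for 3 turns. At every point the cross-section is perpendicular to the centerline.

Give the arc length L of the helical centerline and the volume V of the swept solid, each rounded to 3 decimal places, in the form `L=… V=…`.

L=765.761 V=18193.181

2πR = 2π·40.5 = 254.469005
per-turn = √(254.469005² + 20²) = √(64754.4745 + 400) = √65154.4745 = 255.253745
L = 3 × 255.253745 = 765.761236
V = π·2.75² × L = 23.758294 × 765.761236 = 18193.180913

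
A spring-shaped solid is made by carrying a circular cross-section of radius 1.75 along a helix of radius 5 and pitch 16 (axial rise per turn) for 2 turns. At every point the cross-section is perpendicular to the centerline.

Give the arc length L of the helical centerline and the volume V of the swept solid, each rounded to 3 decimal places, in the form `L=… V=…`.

L=70.511 V=678.398

2πR = 2π·5 = 31.415927
per-turn = √(31.415927² + 16²) = √(986.9604 + 256) = √1242.9604 = 35.255644
L = 2 × 35.255644 = 70.511288
V = π·1.75² × L = 9.621128 × 70.511288 = 678.398094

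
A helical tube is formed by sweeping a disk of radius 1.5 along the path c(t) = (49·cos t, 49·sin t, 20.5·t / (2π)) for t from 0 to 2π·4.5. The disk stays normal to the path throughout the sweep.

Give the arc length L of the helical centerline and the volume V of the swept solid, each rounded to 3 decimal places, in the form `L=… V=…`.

L=1388.510 V=9814.800

2πR = 2π·49 = 307.876080
per-turn = √(307.876080² + 20.5²) = √(94787.6807 + 420.25) = √95207.9307 = 308.557824
L = 4.5 × 308.557824 = 1388.510207
V = π·1.5² × L = 7.068583 × 1388.510207 = 9814.800301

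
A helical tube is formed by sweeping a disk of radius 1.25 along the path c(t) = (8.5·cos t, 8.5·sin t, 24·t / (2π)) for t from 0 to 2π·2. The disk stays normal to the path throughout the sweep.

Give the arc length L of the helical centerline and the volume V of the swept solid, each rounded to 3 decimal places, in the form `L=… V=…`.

L=117.104 V=574.831

2πR = 2π·8.5 = 53.407075
per-turn = √(53.407075² + 24²) = √(2852.3157 + 576) = √3428.3157 = 58.551820
L = 2 × 58.551820 = 117.103641
V = π·1.25² × L = 4.908739 × 117.103641 = 574.831153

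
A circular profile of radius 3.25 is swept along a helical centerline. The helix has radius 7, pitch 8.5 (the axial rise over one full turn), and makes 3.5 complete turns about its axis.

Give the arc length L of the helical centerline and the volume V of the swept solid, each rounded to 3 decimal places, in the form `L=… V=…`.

2πR = 2π·7 = 43.982297
per-turn = √(43.982297² + 8.5²) = √(1934.4425 + 72.25) = √2006.6925 = 44.796121
L = 3.5 × 44.796121 = 156.786424
V = π·3.25² × L = 33.183072 × 156.786424 = 5202.655251

L=156.786 V=5202.655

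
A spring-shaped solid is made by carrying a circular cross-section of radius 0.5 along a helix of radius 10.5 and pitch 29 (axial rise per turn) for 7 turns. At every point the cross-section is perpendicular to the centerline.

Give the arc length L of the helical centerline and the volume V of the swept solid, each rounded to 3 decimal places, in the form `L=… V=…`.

L=504.461 V=396.203

2πR = 2π·10.5 = 65.973446
per-turn = √(65.973446² + 29²) = √(4352.4955 + 841) = √5193.4955 = 72.065911
L = 7 × 72.065911 = 504.461378
V = π·0.5² × L = 0.785398 × 504.461378 = 396.203039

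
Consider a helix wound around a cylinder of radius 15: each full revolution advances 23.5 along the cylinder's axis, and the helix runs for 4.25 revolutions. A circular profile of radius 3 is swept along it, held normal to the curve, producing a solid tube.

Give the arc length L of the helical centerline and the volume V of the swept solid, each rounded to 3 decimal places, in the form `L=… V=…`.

2πR = 2π·15 = 94.247780
per-turn = √(94.247780² + 23.5²) = √(8882.6440 + 552.25) = √9434.8940 = 97.133382
L = 4.25 × 97.133382 = 412.816875
V = π·3² × L = 28.274334 × 412.816875 = 11672.122152

L=412.817 V=11672.122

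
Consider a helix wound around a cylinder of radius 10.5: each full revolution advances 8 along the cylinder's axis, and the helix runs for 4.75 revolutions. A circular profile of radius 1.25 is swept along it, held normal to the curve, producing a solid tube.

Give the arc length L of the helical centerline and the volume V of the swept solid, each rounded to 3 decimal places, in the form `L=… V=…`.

2πR = 2π·10.5 = 65.973446
per-turn = √(65.973446² + 8²) = √(4352.4955 + 64) = √4416.4955 = 66.456719
L = 4.75 × 66.456719 = 315.669417
V = π·1.25² × L = 4.908739 × 315.669417 = 1549.538626

L=315.669 V=1549.539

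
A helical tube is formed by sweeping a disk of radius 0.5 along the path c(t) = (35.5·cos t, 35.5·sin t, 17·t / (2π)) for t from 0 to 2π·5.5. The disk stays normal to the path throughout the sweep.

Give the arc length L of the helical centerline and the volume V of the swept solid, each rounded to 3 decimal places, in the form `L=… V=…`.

2πR = 2π·35.5 = 223.053078
per-turn = √(223.053078² + 17²) = √(49752.6758 + 289) = √50041.6758 = 223.699968
L = 5.5 × 223.699968 = 1230.349825
V = π·0.5² × L = 0.785398 × 1230.349825 = 966.314493

L=1230.350 V=966.314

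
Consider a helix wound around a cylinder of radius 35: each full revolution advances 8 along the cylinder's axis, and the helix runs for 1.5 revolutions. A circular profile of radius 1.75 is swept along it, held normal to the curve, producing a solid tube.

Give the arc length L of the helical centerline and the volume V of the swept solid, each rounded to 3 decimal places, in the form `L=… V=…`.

L=330.085 V=3175.794

2πR = 2π·35 = 219.911486
per-turn = √(219.911486² + 8²) = √(48361.0616 + 64) = √48425.0616 = 220.056951
L = 1.5 × 220.056951 = 330.085426
V = π·1.75² × L = 9.621128 × 330.085426 = 3175.793971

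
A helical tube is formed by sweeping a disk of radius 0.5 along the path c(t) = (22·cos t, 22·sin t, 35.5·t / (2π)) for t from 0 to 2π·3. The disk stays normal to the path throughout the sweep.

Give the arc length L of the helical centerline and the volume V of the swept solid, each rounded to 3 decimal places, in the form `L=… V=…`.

L=428.147 V=336.266

2πR = 2π·22 = 138.230077
per-turn = √(138.230077² + 35.5²) = √(19107.5541 + 1260.25) = √20367.8041 = 142.715816
L = 3 × 142.715816 = 428.147448
V = π·0.5² × L = 0.785398 × 428.147448 = 336.266219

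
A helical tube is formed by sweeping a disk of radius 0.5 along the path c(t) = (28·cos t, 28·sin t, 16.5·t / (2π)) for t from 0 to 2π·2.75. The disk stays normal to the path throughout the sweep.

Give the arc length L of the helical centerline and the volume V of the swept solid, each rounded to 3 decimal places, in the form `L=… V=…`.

2πR = 2π·28 = 175.929189
per-turn = √(175.929189² + 16.5²) = √(30951.0794 + 272.25) = √31223.3294 = 176.701243
L = 2.75 × 176.701243 = 485.928419
V = π·0.5² × L = 0.785398 × 485.928419 = 381.647288

L=485.928 V=381.647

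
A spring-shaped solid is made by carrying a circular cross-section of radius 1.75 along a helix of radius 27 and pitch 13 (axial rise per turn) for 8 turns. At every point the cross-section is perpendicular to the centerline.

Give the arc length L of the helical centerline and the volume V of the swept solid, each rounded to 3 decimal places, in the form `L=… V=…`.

L=1361.147 V=13095.768

2πR = 2π·27 = 169.646003
per-turn = √(169.646003² + 13²) = √(28779.7664 + 169) = √28948.7664 = 170.143370
L = 8 × 170.143370 = 1361.146962
V = π·1.75² × L = 9.621128 × 1361.146962 = 13095.768468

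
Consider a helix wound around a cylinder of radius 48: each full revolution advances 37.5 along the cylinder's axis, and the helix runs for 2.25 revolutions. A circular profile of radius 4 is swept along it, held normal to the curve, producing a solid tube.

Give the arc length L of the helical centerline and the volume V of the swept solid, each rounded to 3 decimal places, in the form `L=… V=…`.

2πR = 2π·48 = 301.592895
per-turn = √(301.592895² + 37.5²) = √(90958.2742 + 1406.25) = √92364.5242 = 303.915324
L = 2.25 × 303.915324 = 683.809479
V = π·4² × L = 50.265482 × 683.809479 = 34372.013371

L=683.809 V=34372.013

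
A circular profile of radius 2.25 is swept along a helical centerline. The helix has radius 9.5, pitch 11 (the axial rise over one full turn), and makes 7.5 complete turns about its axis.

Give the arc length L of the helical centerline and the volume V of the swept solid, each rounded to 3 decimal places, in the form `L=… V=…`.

L=455.215 V=7239.885

2πR = 2π·9.5 = 59.690260
per-turn = √(59.690260² + 11²) = √(3562.9272 + 121) = √3683.9272 = 60.695364
L = 7.5 × 60.695364 = 455.215229
V = π·2.25² × L = 15.904313 × 455.215229 = 7239.885391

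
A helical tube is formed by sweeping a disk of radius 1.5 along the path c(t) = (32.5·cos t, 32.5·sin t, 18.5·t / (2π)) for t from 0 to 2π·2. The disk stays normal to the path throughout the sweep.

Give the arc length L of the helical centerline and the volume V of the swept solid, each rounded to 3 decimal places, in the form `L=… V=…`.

L=410.080 V=2898.682

2πR = 2π·32.5 = 204.203522
per-turn = √(204.203522² + 18.5²) = √(41699.0786 + 342.25) = √42041.3286 = 205.039822
L = 2 × 205.039822 = 410.079644
V = π·1.5² × L = 7.068583 × 410.079644 = 2898.682193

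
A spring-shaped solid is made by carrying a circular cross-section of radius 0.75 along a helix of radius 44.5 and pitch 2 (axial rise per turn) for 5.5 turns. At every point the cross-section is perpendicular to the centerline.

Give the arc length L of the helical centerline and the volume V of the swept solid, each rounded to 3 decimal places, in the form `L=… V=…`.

L=1537.849 V=2717.603

2πR = 2π·44.5 = 279.601746
per-turn = √(279.601746² + 2²) = √(78177.1365 + 4) = √78181.1365 = 279.608899
L = 5.5 × 279.608899 = 1537.848945
V = π·0.75² × L = 1.767146 × 1537.848945 = 2717.603408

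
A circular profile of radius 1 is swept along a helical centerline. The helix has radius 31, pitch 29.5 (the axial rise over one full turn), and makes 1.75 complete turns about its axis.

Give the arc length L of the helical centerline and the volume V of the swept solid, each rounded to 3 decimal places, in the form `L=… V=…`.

L=344.750 V=1083.064

2πR = 2π·31 = 194.778745
per-turn = √(194.778745² + 29.5²) = √(37938.7593 + 870.25) = √38809.0093 = 197.000024
L = 1.75 × 197.000024 = 344.750041
V = π·1² × L = 3.141593 × 344.750041 = 1083.064197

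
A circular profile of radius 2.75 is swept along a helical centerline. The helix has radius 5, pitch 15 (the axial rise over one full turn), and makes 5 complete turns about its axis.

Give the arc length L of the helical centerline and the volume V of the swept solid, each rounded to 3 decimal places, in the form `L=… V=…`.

2πR = 2π·5 = 31.415927
per-turn = √(31.415927² + 15²) = √(986.9604 + 225) = √1211.9604 = 34.813222
L = 5 × 34.813222 = 174.066111
V = π·2.75² × L = 23.758294 × 174.066111 = 4135.513918

L=174.066 V=4135.514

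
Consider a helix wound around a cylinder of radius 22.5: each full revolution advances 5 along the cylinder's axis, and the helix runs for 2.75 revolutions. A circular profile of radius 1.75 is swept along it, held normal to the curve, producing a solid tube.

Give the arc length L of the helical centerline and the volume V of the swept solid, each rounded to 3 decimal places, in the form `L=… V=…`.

2πR = 2π·22.5 = 141.371669
per-turn = √(141.371669² + 5²) = √(19985.9489 + 25) = √20010.9489 = 141.460061
L = 2.75 × 141.460061 = 389.015168
V = π·1.75² × L = 9.621128 × 389.015168 = 3742.764534

L=389.015 V=3742.765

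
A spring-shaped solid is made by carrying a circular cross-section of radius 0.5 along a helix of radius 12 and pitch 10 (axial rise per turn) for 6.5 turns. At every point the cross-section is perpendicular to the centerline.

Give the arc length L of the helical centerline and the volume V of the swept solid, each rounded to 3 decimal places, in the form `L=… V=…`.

L=494.380 V=388.285

2πR = 2π·12 = 75.398224
per-turn = √(75.398224² + 10²) = √(5684.8921 + 100) = √5784.8921 = 76.058478
L = 6.5 × 76.058478 = 494.380110
V = π·0.5² × L = 0.785398 × 494.380110 = 388.285230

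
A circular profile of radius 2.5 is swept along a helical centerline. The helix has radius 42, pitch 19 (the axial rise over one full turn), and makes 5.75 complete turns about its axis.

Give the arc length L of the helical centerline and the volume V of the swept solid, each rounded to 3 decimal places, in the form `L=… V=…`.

2πR = 2π·42 = 263.893783
per-turn = √(263.893783² + 19²) = √(69639.9287 + 361) = √70000.9287 = 264.576886
L = 5.75 × 264.576886 = 1521.317095
V = π·2.5² × L = 19.634954 × 1521.317095 = 29870.991310

L=1521.317 V=29870.991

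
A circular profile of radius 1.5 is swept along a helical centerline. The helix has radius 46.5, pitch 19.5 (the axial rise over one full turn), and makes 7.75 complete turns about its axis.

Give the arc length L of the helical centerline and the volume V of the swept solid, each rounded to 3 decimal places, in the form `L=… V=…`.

2πR = 2π·46.5 = 292.168117
per-turn = √(292.168117² + 19.5²) = √(85362.2085 + 380.25) = √85742.4585 = 292.818132
L = 7.75 × 292.818132 = 2269.340523
V = π·1.5² × L = 7.068583 × 2269.340523 = 16041.022913

L=2269.341 V=16041.023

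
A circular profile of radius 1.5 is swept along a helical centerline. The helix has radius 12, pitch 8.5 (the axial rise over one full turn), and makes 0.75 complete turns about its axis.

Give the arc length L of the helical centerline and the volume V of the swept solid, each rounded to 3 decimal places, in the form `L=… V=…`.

2πR = 2π·12 = 75.398224
per-turn = √(75.398224² + 8.5²) = √(5684.8921 + 72.25) = √5757.1421 = 75.875834
L = 0.75 × 75.875834 = 56.906875
V = π·1.5² × L = 7.068583 × 56.906875 = 402.250998

L=56.907 V=402.251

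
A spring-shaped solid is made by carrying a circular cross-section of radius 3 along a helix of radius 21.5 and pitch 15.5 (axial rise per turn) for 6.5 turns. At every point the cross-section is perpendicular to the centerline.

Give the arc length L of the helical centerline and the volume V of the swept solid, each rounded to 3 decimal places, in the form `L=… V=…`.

2πR = 2π·21.5 = 135.088484
per-turn = √(135.088484² + 15.5²) = √(18248.8985 + 240.25) = √18489.1485 = 135.974808
L = 6.5 × 135.974808 = 883.836255
V = π·3² × L = 28.274334 × 883.836255 = 24989.881372

L=883.836 V=24989.881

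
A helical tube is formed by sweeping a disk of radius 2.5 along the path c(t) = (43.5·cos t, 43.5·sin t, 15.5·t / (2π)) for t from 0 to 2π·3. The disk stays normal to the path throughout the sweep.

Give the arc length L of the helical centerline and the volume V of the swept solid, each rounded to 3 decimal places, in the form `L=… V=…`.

L=821.273 V=16125.660

2πR = 2π·43.5 = 273.318561
per-turn = √(273.318561² + 15.5²) = √(74703.0357 + 240.25) = √74943.2857 = 273.757714
L = 3 × 273.757714 = 821.273141
V = π·2.5² × L = 19.634954 × 821.273141 = 16125.660406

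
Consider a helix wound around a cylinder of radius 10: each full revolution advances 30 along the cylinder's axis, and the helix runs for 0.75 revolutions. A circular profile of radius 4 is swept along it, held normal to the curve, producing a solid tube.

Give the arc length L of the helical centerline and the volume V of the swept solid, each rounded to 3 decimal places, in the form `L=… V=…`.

L=52.220 V=2624.855

2πR = 2π·10 = 62.831853
per-turn = √(62.831853² + 30²) = √(3947.8418 + 900) = √4847.8418 = 69.626444
L = 0.75 × 69.626444 = 52.219833
V = π·4² × L = 50.265482 × 52.219833 = 2624.855115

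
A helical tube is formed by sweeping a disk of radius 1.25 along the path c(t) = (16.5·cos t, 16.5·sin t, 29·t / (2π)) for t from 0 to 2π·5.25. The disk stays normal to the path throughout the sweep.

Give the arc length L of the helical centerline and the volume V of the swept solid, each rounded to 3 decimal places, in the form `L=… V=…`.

L=565.174 V=2774.292

2πR = 2π·16.5 = 103.672558
per-turn = √(103.672558² + 29²) = √(10747.9992 + 841) = √11588.9992 = 107.652214
L = 5.25 × 107.652214 = 565.174124
V = π·1.25² × L = 4.908739 × 565.174124 = 2774.291993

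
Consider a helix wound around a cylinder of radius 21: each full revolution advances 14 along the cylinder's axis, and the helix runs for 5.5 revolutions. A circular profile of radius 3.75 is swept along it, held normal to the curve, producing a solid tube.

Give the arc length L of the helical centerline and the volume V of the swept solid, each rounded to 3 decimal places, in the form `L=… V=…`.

2πR = 2π·21 = 131.946891
per-turn = √(131.946891² + 14²) = √(17409.9822 + 196) = √17605.9822 = 132.687536
L = 5.5 × 132.687536 = 729.781447
V = π·3.75² × L = 44.178647 × 729.781447 = 32240.756711

L=729.781 V=32240.757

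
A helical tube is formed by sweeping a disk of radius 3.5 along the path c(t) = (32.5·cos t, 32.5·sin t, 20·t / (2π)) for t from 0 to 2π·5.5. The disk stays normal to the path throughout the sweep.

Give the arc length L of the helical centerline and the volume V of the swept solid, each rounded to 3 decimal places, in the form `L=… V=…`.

2πR = 2π·32.5 = 204.203522
per-turn = √(204.203522² + 20²) = √(41699.0786 + 400) = √42099.0786 = 205.180600
L = 5.5 × 205.180600 = 1128.493300
V = π·3.5² × L = 38.484510 × 1128.493300 = 43429.511685

L=1128.493 V=43429.512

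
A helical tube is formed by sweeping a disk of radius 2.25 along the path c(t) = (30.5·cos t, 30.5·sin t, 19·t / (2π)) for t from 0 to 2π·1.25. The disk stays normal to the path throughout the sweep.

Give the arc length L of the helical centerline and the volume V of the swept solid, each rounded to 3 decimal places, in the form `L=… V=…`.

L=240.721 V=3828.501

2πR = 2π·30.5 = 191.637152
per-turn = √(191.637152² + 19²) = √(36724.7980 + 361) = √37085.7980 = 192.576733
L = 1.25 × 192.576733 = 240.720916
V = π·2.25² × L = 15.904313 × 240.720916 = 3828.500746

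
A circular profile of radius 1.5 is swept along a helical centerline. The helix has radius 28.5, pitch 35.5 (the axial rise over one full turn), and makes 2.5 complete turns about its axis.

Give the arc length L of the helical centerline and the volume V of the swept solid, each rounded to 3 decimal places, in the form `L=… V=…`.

2πR = 2π·28.5 = 179.070781
per-turn = √(179.070781² + 35.5²) = √(32066.3447 + 1260.25) = √33326.5947 = 182.555730
L = 2.5 × 182.555730 = 456.389326
V = π·1.5² × L = 7.068583 × 456.389326 = 3226.026046

L=456.389 V=3226.026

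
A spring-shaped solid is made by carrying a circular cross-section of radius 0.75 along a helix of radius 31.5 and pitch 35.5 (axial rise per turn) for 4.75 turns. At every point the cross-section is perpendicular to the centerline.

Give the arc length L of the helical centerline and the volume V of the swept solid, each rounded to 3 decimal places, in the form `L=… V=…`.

L=955.125 V=1687.845

2πR = 2π·31.5 = 197.920337
per-turn = √(197.920337² + 35.5²) = √(39172.4599 + 1260.25) = √40432.7099 = 201.078865
L = 4.75 × 201.078865 = 955.124608
V = π·0.75² × L = 1.767146 × 955.124608 = 1687.844504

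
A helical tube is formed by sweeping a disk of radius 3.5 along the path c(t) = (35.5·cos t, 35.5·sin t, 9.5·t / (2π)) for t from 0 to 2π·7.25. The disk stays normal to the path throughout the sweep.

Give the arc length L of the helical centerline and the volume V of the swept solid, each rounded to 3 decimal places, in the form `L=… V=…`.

2πR = 2π·35.5 = 223.053078
per-turn = √(223.053078² + 9.5²) = √(49752.6758 + 90.25) = √49842.9258 = 223.255293
L = 7.25 × 223.255293 = 1618.600873
V = π·3.5² × L = 38.484510 × 1618.600873 = 62291.061500

L=1618.601 V=62291.061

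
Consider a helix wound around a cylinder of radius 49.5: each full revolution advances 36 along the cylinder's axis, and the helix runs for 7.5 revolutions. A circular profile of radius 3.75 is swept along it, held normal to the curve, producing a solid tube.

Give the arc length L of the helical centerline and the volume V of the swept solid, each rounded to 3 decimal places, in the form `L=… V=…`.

2πR = 2π·49.5 = 311.017673
per-turn = √(311.017673² + 36²) = √(96731.9927 + 1296) = √98027.9927 = 313.094223
L = 7.5 × 313.094223 = 2348.206676
V = π·3.75² × L = 44.178647 × 2348.206676 = 103740.593079

L=2348.207 V=103740.593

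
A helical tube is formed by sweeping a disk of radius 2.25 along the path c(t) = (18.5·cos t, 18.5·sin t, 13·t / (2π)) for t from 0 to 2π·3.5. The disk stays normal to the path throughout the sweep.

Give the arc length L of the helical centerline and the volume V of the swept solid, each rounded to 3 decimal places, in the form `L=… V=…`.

L=409.373 V=6510.791

2πR = 2π·18.5 = 116.238928
per-turn = √(116.238928² + 13²) = √(13511.4884 + 169) = √13680.4884 = 116.963620
L = 3.5 × 116.963620 = 409.372670
V = π·2.25² × L = 15.904313 × 409.372670 = 6510.791004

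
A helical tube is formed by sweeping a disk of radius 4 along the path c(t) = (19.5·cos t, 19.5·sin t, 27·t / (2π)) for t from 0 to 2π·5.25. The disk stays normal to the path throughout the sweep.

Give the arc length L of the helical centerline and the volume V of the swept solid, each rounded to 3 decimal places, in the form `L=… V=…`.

L=658.675 V=33108.594

2πR = 2π·19.5 = 122.522113
per-turn = √(122.522113² + 27²) = √(15011.6683 + 729) = √15740.6683 = 125.461820
L = 5.25 × 125.461820 = 658.674555
V = π·4² × L = 50.265482 × 658.674555 = 33108.594307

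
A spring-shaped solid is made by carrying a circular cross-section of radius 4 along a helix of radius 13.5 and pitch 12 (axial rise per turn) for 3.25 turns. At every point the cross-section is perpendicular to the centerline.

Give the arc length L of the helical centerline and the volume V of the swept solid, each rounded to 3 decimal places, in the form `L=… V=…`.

L=278.420 V=13994.904

2πR = 2π·13.5 = 84.823002
per-turn = √(84.823002² + 12²) = √(7194.9416 + 144) = √7338.9416 = 85.667623
L = 3.25 × 85.667623 = 278.419774
V = π·4² × L = 50.265482 × 278.419774 = 13994.904282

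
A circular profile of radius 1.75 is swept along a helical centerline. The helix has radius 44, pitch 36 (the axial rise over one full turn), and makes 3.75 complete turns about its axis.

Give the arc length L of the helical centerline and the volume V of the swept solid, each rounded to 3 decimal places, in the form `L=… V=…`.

2πR = 2π·44 = 276.460154
per-turn = √(276.460154² + 36²) = √(76430.2165 + 1296) = √77726.2165 = 278.794219
L = 3.75 × 278.794219 = 1045.478321
V = π·1.75² × L = 9.621128 × 1045.478321 = 10058.680225

L=1045.478 V=10058.680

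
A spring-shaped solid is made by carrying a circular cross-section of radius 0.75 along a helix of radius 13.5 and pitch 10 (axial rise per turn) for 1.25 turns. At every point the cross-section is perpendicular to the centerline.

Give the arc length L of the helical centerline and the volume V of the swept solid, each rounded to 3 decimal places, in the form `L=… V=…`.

L=106.763 V=188.666

2πR = 2π·13.5 = 84.823002
per-turn = √(84.823002² + 10²) = √(7194.9416 + 100) = √7294.9416 = 85.410430
L = 1.25 × 85.410430 = 106.763038
V = π·0.75² × L = 1.767146 × 106.763038 = 188.665861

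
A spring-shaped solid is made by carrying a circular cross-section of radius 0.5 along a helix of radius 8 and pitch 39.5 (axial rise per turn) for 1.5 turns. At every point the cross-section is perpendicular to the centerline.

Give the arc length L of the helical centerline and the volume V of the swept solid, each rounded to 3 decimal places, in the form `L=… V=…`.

2πR = 2π·8 = 50.265482
per-turn = √(50.265482² + 39.5²) = √(2526.6187 + 1560.25) = √4086.8687 = 63.928622
L = 1.5 × 63.928622 = 95.892933
V = π·0.5² × L = 0.785398 × 95.892933 = 75.314134

L=95.893 V=75.314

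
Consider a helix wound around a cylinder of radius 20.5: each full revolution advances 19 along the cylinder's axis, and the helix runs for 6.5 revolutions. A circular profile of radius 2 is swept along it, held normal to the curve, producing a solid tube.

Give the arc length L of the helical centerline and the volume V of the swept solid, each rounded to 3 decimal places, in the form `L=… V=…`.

2πR = 2π·20.5 = 128.805299
per-turn = √(128.805299² + 19²) = √(16590.8050 + 361) = √16951.8050 = 130.199098
L = 6.5 × 130.199098 = 846.294134
V = π·2² × L = 12.566371 × 846.294134 = 10634.845736

L=846.294 V=10634.846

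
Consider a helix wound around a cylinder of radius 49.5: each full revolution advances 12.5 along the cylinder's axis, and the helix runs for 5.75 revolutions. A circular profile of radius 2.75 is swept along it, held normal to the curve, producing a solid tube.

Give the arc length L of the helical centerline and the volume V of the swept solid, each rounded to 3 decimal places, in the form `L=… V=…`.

L=1789.795 V=42522.486

2πR = 2π·49.5 = 311.017673
per-turn = √(311.017673² + 12.5²) = √(96731.9927 + 156.25) = √96888.2427 = 311.268763
L = 5.75 × 311.268763 = 1789.795386
V = π·2.75² × L = 23.758294 × 1789.795386 = 42522.485784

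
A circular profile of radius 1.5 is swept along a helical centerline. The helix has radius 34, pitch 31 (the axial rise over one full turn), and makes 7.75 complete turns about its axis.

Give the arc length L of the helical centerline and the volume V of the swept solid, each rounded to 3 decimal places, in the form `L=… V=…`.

L=1672.960 V=11825.458

2πR = 2π·34 = 213.628300
per-turn = √(213.628300² + 31²) = √(45637.0508 + 961) = √46598.0508 = 215.865817
L = 7.75 × 215.865817 = 1672.960078
V = π·1.5² × L = 7.068583 × 1672.960078 = 11825.457956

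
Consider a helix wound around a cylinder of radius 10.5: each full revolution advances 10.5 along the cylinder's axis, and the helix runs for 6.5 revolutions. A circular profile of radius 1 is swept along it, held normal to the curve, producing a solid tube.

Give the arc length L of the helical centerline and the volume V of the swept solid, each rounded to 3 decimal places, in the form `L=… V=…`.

L=434.225 V=1364.157

2πR = 2π·10.5 = 65.973446
per-turn = √(65.973446² + 10.5²) = √(4352.4955 + 110.25) = √4462.7455 = 66.803784
L = 6.5 × 66.803784 = 434.224595
V = π·1² × L = 3.141593 × 434.224595 = 1364.156798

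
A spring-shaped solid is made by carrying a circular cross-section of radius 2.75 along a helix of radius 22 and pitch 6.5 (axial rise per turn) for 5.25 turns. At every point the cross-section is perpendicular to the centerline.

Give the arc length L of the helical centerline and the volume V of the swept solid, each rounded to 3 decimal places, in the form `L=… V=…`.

2πR = 2π·22 = 138.230077
per-turn = √(138.230077² + 6.5²) = √(19107.5541 + 42.25) = √19149.8041 = 138.382817
L = 5.25 × 138.382817 = 726.509791
V = π·2.75² × L = 23.758294 × 726.509791 = 17260.633524

L=726.510 V=17260.634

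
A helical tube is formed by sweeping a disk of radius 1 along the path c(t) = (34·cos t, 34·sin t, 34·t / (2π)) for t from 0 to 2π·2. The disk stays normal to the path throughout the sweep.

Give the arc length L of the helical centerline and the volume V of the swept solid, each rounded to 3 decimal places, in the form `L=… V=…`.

2πR = 2π·34 = 213.628300
per-turn = √(213.628300² + 34²) = √(45637.0508 + 1156) = √46793.0508 = 216.317014
L = 2 × 216.317014 = 432.634029
V = π·1² × L = 3.141593 × 432.634029 = 1359.159887

L=432.634 V=1359.160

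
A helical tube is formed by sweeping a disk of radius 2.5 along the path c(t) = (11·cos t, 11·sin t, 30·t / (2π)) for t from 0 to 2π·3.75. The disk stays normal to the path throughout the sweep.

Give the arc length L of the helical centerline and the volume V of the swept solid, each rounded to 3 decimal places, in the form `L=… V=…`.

2πR = 2π·11 = 69.115038
per-turn = √(69.115038² + 30²) = √(4776.8885 + 900) = √5676.8885 = 75.345129
L = 3.75 × 75.345129 = 282.544235
V = π·2.5² × L = 19.634954 × 282.544235 = 5547.743089

L=282.544 V=5547.743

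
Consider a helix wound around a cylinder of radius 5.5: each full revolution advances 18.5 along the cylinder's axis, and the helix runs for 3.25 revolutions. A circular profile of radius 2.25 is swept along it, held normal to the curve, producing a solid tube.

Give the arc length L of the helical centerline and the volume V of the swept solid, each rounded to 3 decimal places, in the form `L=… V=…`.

L=127.393 V=2026.099

2πR = 2π·5.5 = 34.557519
per-turn = √(34.557519² + 18.5²) = √(1194.2221 + 342.25) = √1536.4721 = 39.197859
L = 3.25 × 39.197859 = 127.393041
V = π·2.25² × L = 15.904313 × 127.393041 = 2026.098774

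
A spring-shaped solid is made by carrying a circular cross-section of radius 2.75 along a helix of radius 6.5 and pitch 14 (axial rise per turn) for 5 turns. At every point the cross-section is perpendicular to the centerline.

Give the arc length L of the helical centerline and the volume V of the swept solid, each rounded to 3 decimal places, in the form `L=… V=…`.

L=215.868 V=5128.660

2πR = 2π·6.5 = 40.840704
per-turn = √(40.840704² + 14²) = √(1667.9631 + 196) = √1863.9631 = 43.173639
L = 5 × 43.173639 = 215.868197
V = π·2.75² × L = 23.758294 × 215.868197 = 5128.660192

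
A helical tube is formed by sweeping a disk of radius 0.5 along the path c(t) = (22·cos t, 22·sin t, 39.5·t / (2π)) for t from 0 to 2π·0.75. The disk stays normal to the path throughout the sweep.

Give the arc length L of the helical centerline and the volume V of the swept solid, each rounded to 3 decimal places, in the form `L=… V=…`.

2πR = 2π·22 = 138.230077
per-turn = √(138.230077² + 39.5²) = √(19107.5541 + 1560.25) = √20667.8041 = 143.763014
L = 0.75 × 143.763014 = 107.822260
V = π·0.5² × L = 0.785398 × 107.822260 = 84.683405

L=107.822 V=84.683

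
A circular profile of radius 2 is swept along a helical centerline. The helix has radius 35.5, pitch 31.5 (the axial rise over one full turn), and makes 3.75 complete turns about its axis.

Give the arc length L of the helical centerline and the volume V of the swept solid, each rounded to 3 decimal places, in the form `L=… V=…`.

2πR = 2π·35.5 = 223.053078
per-turn = √(223.053078² + 31.5²) = √(49752.6758 + 992.25) = √50744.9258 = 225.266344
L = 3.75 × 225.266344 = 844.748790
V = π·2² × L = 12.566371 × 844.748790 = 10615.426376

L=844.749 V=10615.426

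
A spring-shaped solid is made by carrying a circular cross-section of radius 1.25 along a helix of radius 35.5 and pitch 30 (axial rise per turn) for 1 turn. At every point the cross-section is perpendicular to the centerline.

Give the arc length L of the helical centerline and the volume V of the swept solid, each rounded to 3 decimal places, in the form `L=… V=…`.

L=225.061 V=1104.768

2πR = 2π·35.5 = 223.053078
per-turn = √(223.053078² + 30²) = √(49752.6758 + 900) = √50652.6758 = 225.061493
L = 1 × 225.061493 = 225.061493
V = π·1.25² × L = 4.908739 × 225.061493 = 1104.768022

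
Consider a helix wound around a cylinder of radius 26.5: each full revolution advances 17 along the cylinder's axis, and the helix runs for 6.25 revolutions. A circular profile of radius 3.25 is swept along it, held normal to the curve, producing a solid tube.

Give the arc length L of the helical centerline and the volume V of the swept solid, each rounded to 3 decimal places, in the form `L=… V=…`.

2πR = 2π·26.5 = 166.504411
per-turn = √(166.504411² + 17²) = √(27723.7188 + 289) = √28012.7188 = 167.370006
L = 6.25 × 167.370006 = 1046.062535
V = π·3.25² × L = 33.183072 × 1046.062535 = 34711.568830

L=1046.063 V=34711.569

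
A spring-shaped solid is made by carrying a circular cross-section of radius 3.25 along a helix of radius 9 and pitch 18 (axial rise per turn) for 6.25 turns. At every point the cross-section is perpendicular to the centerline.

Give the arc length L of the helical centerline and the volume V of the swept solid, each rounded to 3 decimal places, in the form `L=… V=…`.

2πR = 2π·9 = 56.548668
per-turn = √(56.548668² + 18²) = √(3197.7518 + 324) = √3521.7518 = 59.344350
L = 6.25 × 59.344350 = 370.902185
V = π·3.25² × L = 33.183072 × 370.902185 = 12307.674053

L=370.902 V=12307.674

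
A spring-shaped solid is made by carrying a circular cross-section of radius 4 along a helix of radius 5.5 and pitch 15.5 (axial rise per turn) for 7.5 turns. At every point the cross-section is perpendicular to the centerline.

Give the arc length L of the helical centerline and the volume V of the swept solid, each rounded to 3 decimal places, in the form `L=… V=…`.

L=284.058 V=14278.322

2πR = 2π·5.5 = 34.557519
per-turn = √(34.557519² + 15.5²) = √(1194.2221 + 240.25) = √1434.4721 = 37.874426
L = 7.5 × 37.874426 = 284.058194
V = π·4² × L = 50.265482 × 284.058194 = 14278.322156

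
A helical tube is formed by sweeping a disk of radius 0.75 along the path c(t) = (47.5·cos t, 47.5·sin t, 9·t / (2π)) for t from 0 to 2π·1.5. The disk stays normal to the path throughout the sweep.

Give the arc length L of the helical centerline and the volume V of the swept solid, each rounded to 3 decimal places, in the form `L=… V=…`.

2πR = 2π·47.5 = 298.451302
per-turn = √(298.451302² + 9²) = √(89073.1797 + 81) = √89154.1797 = 298.586972
L = 1.5 × 298.586972 = 447.880458
V = π·0.75² × L = 1.767146 × 447.880458 = 791.470100

L=447.880 V=791.470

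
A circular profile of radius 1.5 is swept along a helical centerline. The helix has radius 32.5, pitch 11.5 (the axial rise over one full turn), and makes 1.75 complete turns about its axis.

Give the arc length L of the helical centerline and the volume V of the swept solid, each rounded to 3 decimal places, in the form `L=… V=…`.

2πR = 2π·32.5 = 204.203522
per-turn = √(204.203522² + 11.5²) = √(41699.0786 + 132.25) = √41831.3286 = 204.527085
L = 1.75 × 204.527085 = 357.922399
V = π·1.5² × L = 7.068583 × 357.922399 = 2530.004354

L=357.922 V=2530.004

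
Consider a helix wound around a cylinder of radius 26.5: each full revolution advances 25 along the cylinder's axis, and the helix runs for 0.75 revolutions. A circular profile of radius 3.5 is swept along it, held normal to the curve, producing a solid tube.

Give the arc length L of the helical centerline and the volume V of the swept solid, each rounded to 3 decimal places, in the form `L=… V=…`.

L=126.278 V=4859.750

2πR = 2π·26.5 = 166.504411
per-turn = √(166.504411² + 25²) = √(27723.7188 + 625) = √28348.7188 = 168.370778
L = 0.75 × 168.370778 = 126.278083
V = π·3.5² × L = 38.484510 × 126.278083 = 4859.750158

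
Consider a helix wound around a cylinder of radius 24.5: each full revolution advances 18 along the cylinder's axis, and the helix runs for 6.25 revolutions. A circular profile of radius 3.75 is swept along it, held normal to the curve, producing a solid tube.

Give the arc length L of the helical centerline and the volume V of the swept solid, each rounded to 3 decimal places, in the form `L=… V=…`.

L=968.668 V=42794.430

2πR = 2π·24.5 = 153.938040
per-turn = √(153.938040² + 18²) = √(23696.9202 + 324) = √24020.9202 = 154.986839
L = 6.25 × 154.986839 = 968.667742
V = π·3.75² × L = 44.178647 × 968.667742 = 42794.429927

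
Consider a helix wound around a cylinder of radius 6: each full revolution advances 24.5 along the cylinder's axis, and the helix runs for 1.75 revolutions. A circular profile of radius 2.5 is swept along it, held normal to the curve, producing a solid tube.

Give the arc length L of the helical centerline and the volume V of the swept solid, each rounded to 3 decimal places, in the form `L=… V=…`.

L=78.681 V=1544.905

2πR = 2π·6 = 37.699112
per-turn = √(37.699112² + 24.5²) = √(1421.2230 + 600.25) = √2021.4730 = 44.960794
L = 1.75 × 44.960794 = 78.681390
V = π·2.5² × L = 19.634954 × 78.681390 = 1544.905484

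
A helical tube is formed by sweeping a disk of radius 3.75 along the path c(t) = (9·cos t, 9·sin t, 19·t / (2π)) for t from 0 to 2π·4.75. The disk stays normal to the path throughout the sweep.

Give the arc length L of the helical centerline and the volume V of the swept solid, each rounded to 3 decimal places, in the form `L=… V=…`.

L=283.363 V=12518.574

2πR = 2π·9 = 56.548668
per-turn = √(56.548668² + 19²) = √(3197.7518 + 361) = √3558.7518 = 59.655275
L = 4.75 × 59.655275 = 283.362556
V = π·3.75² × L = 44.178647 × 283.362556 = 12518.574242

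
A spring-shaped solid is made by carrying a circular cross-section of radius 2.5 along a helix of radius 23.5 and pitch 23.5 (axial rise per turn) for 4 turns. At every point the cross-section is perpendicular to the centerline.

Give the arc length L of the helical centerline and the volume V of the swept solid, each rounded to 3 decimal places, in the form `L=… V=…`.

L=598.053 V=11742.742

2πR = 2π·23.5 = 147.654855
per-turn = √(147.654855² + 23.5²) = √(21801.9561 + 552.25) = √22354.2061 = 149.513231
L = 4 × 149.513231 = 598.052922
V = π·2.5² × L = 19.634954 × 598.052922 = 11742.741671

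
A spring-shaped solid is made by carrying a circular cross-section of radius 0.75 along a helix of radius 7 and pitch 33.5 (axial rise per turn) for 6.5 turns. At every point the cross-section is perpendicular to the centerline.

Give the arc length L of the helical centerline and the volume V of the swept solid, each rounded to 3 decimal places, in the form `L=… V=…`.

L=359.368 V=635.055

2πR = 2π·7 = 43.982297
per-turn = √(43.982297² + 33.5²) = √(1934.4425 + 1122.25) = √3056.6925 = 55.287363
L = 6.5 × 55.287363 = 359.367857
V = π·0.75² × L = 1.767146 × 359.367857 = 635.055423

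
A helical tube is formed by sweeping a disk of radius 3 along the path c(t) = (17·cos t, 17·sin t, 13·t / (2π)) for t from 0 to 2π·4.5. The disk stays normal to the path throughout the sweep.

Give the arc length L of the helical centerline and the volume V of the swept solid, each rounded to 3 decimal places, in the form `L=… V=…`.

2πR = 2π·17 = 106.814150
per-turn = √(106.814150² + 13²) = √(11409.2627 + 169) = √11578.2627 = 107.602336
L = 4.5 × 107.602336 = 484.210511
V = π·3² × L = 28.274334 × 484.210511 = 13690.729671

L=484.211 V=13690.730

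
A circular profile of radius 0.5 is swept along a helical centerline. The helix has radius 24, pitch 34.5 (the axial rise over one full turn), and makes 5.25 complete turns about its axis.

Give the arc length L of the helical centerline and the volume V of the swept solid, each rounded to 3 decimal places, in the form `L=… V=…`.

2πR = 2π·24 = 150.796447
per-turn = √(150.796447² + 34.5²) = √(22739.5685 + 1190.25) = √23929.8185 = 154.692658
L = 5.25 × 154.692658 = 812.136456
V = π·0.5² × L = 0.785398 × 812.136456 = 637.850481

L=812.136 V=637.850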